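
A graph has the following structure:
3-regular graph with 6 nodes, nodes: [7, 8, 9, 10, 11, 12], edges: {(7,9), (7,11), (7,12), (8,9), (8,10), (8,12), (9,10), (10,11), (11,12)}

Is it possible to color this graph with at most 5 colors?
Yes, G is 5-colorable

A valid 5-coloring: color 1: [7, 8]; color 2: [10, 12]; color 3: [9, 11].
(χ(G) = 3 ≤ 5.)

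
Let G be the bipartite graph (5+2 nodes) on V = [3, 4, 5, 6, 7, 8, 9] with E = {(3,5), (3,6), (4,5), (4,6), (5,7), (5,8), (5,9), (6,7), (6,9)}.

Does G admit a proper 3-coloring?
Yes, G is 3-colorable

A valid 3-coloring: color 1: [5, 6]; color 2: [3, 4, 7, 8, 9].
(χ(G) = 2 ≤ 3.)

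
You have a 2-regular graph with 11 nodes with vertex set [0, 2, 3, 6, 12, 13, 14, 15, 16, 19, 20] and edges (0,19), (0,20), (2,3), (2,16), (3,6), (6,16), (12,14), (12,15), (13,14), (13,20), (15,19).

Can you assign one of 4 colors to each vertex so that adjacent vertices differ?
Yes, G is 4-colorable

A valid 4-coloring: color 1: [3, 12, 13, 16, 19]; color 2: [0, 2, 6, 14, 15]; color 3: [20].
(χ(G) = 3 ≤ 4.)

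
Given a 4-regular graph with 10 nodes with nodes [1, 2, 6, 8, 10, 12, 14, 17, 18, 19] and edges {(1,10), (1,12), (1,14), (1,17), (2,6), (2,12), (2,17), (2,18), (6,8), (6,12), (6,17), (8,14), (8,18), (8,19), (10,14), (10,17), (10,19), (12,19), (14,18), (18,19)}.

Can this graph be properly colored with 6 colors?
A valid 6-coloring: color 1: [12, 14, 17]; color 2: [6, 10, 18]; color 3: [1, 2, 8]; color 4: [19].
(χ(G) = 4 ≤ 6.)

Yes, G is 6-colorable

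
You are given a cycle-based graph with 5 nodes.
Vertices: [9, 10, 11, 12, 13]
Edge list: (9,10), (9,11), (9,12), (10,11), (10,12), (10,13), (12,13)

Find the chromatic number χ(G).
χ(G) = 3

Clique number ω(G) = 3 (lower bound: χ ≥ ω).
The clique on [9, 10, 11] has size 3, forcing χ ≥ 3, and the coloring below uses 3 colors, so χ(G) = 3.
A valid 3-coloring: color 1: [10]; color 2: [9, 13]; color 3: [11, 12].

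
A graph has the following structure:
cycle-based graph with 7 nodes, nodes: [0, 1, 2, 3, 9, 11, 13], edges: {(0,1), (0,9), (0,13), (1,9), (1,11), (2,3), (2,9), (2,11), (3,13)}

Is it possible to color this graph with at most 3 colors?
A valid 3-coloring: color 1: [0, 2]; color 2: [3, 9, 11]; color 3: [1, 13].
(χ(G) = 3 ≤ 3.)

Yes, G is 3-colorable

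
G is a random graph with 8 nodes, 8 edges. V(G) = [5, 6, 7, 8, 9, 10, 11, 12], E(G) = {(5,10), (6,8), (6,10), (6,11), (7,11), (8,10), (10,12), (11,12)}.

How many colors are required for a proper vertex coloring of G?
χ(G) = 3

Clique number ω(G) = 3 (lower bound: χ ≥ ω).
The clique on [6, 8, 10] has size 3, forcing χ ≥ 3, and the coloring below uses 3 colors, so χ(G) = 3.
A valid 3-coloring: color 1: [9, 10, 11]; color 2: [5, 6, 7, 12]; color 3: [8].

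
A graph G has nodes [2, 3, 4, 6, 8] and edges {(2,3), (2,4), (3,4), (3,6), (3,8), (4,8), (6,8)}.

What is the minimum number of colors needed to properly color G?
χ(G) = 3

Clique number ω(G) = 3 (lower bound: χ ≥ ω).
The clique on [3, 4, 8] has size 3, forcing χ ≥ 3, and the coloring below uses 3 colors, so χ(G) = 3.
A valid 3-coloring: color 1: [3]; color 2: [4, 6]; color 3: [2, 8].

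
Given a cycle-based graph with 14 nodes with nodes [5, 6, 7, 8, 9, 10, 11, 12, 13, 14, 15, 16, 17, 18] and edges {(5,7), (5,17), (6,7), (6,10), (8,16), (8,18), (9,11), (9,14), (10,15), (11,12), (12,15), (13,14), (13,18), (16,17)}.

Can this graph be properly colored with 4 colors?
Yes, G is 4-colorable

A valid 4-coloring: color 1: [7, 8, 9, 10, 12, 13, 17]; color 2: [5, 6, 11, 14, 15, 16, 18].
(χ(G) = 2 ≤ 4.)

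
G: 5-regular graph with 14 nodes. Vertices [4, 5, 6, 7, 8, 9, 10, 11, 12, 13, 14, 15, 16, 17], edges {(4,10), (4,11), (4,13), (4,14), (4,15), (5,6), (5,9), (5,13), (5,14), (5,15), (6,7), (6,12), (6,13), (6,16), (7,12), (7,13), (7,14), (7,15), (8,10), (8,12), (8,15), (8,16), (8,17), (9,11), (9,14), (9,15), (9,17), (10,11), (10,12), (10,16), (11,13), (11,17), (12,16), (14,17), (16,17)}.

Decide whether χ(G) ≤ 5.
A valid 5-coloring: color 1: [6, 8, 11, 14]; color 2: [4, 5, 12, 17]; color 3: [7, 9, 10]; color 4: [13, 15, 16].
(χ(G) = 4 ≤ 5.)

Yes, G is 5-colorable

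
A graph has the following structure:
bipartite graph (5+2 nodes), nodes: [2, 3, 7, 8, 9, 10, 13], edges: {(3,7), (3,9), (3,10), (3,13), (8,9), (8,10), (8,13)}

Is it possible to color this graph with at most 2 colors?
A valid 2-coloring: color 1: [2, 3, 8]; color 2: [7, 9, 10, 13].
(χ(G) = 2 ≤ 2.)

Yes, G is 2-colorable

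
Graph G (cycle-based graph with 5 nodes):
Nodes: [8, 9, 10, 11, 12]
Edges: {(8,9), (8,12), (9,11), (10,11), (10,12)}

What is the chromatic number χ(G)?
χ(G) = 3

Clique number ω(G) = 2 (lower bound: χ ≥ ω).
Odd cycle [12, 8, 9, 11, 10] needs 3 colors (χ ≥ 3).
The coloring below uses 3 colors, so χ(G) = 3.
A valid 3-coloring: color 1: [11, 12]; color 2: [8, 10]; color 3: [9].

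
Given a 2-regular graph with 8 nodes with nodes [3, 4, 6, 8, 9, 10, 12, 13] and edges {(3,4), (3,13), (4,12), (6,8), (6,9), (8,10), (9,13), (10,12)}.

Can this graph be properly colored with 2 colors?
A valid 2-coloring: color 1: [4, 6, 10, 13]; color 2: [3, 8, 9, 12].
(χ(G) = 2 ≤ 2.)

Yes, G is 2-colorable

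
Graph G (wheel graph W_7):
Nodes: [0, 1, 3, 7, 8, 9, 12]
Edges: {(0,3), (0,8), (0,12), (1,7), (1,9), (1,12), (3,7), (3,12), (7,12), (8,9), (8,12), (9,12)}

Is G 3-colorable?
A valid 3-coloring: color 1: [12]; color 2: [1, 3, 8]; color 3: [0, 7, 9].
(χ(G) = 3 ≤ 3.)

Yes, G is 3-colorable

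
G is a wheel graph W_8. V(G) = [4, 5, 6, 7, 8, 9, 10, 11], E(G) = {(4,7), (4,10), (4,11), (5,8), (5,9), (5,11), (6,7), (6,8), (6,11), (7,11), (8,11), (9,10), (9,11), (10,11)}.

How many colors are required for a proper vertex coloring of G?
χ(G) = 4

Clique number ω(G) = 3 (lower bound: χ ≥ ω).
Odd cycle [6, 7, 4, 10, 9, 5, 8] needs 3 colors (χ ≥ 3).
Vertex 11 is adjacent to every vertex of [4, 5, 6, 7, 8, 9, 10], which already need 3 colors among themselves, so 11 needs a new color (χ ≥ 4).
The coloring below uses 4 colors, so χ(G) = 4.
A valid 4-coloring: color 1: [11]; color 2: [4, 5, 6]; color 3: [7, 8, 10]; color 4: [9].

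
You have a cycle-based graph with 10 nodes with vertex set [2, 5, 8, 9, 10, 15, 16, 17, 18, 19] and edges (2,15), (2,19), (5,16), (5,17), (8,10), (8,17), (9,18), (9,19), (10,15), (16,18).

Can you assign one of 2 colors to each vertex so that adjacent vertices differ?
Yes, G is 2-colorable

A valid 2-coloring: color 1: [5, 8, 15, 18, 19]; color 2: [2, 9, 10, 16, 17].
(χ(G) = 2 ≤ 2.)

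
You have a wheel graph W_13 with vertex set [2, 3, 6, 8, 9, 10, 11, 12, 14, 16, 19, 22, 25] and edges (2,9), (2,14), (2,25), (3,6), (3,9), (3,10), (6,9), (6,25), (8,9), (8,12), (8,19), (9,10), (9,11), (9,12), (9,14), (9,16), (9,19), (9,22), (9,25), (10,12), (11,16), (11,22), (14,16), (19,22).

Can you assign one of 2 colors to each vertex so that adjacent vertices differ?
The clique on vertices [2, 9, 25] has size 3 > 2, so it alone needs 3 colors.

No, G is not 2-colorable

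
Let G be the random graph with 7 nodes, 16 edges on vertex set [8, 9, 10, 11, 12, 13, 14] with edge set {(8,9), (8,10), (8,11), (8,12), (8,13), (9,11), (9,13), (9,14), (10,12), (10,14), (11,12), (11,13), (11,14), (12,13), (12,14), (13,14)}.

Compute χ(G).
χ(G) = 4

Clique number ω(G) = 4 (lower bound: χ ≥ ω).
The clique on [8, 9, 11, 13] has size 4, forcing χ ≥ 4, and the coloring below uses 4 colors, so χ(G) = 4.
A valid 4-coloring: color 1: [9, 12]; color 2: [10, 13]; color 3: [8, 14]; color 4: [11].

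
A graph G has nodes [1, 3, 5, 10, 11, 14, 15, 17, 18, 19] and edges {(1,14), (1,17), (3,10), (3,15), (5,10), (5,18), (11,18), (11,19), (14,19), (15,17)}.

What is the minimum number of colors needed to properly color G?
χ(G) = 2

Clique number ω(G) = 2 (lower bound: χ ≥ ω).
The graph is bipartite (no odd cycle), so 2 colors suffice: χ(G) = 2.
A valid 2-coloring: color 1: [3, 5, 11, 14, 17]; color 2: [1, 10, 15, 18, 19].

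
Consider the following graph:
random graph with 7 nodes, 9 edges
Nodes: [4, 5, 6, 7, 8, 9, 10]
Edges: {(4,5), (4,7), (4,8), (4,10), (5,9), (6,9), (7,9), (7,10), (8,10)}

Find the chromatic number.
χ(G) = 3

Clique number ω(G) = 3 (lower bound: χ ≥ ω).
The clique on [4, 8, 10] has size 3, forcing χ ≥ 3, and the coloring below uses 3 colors, so χ(G) = 3.
A valid 3-coloring: color 1: [4, 9]; color 2: [5, 6, 7, 8]; color 3: [10].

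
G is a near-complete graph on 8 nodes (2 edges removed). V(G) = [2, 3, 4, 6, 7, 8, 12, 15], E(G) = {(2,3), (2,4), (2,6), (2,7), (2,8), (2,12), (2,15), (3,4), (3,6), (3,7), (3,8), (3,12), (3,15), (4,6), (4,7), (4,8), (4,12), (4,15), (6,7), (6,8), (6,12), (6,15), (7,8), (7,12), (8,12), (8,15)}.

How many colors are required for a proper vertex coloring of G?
χ(G) = 7

Clique number ω(G) = 7 (lower bound: χ ≥ ω).
The clique on [2, 3, 4, 6, 7, 8, 12] has size 7, forcing χ ≥ 7, and the coloring below uses 7 colors, so χ(G) = 7.
A valid 7-coloring: color 1: [4]; color 2: [3]; color 3: [6]; color 4: [2]; color 5: [8]; color 6: [7, 15]; color 7: [12].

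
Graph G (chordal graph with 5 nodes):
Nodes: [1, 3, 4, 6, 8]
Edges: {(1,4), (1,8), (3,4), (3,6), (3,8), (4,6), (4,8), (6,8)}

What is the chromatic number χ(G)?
χ(G) = 4

Clique number ω(G) = 4 (lower bound: χ ≥ ω).
The clique on [3, 4, 6, 8] has size 4, forcing χ ≥ 4, and the coloring below uses 4 colors, so χ(G) = 4.
A valid 4-coloring: color 1: [4]; color 2: [8]; color 3: [1, 3]; color 4: [6].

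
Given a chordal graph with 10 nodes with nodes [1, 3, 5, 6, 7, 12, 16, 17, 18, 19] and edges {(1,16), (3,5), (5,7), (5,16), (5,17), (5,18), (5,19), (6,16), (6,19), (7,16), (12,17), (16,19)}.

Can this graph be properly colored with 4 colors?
Yes, G is 4-colorable

A valid 4-coloring: color 1: [1, 5, 6, 12]; color 2: [3, 16, 17, 18]; color 3: [7, 19].
(χ(G) = 3 ≤ 4.)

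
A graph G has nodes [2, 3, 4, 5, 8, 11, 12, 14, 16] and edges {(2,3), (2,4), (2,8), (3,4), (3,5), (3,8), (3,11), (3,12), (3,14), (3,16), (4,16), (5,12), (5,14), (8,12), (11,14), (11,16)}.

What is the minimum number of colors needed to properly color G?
χ(G) = 3

Clique number ω(G) = 3 (lower bound: χ ≥ ω).
The clique on [2, 3, 8] has size 3, forcing χ ≥ 3, and the coloring below uses 3 colors, so χ(G) = 3.
A valid 3-coloring: color 1: [3]; color 2: [2, 12, 14, 16]; color 3: [4, 5, 8, 11].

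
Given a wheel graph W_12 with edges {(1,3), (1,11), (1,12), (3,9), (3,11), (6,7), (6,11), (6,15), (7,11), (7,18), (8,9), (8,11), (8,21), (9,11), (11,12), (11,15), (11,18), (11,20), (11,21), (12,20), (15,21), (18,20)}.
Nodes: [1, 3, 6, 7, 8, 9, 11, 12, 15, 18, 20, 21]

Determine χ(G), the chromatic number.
Clique number ω(G) = 3 (lower bound: χ ≥ ω).
Odd cycle [3, 9, 8, 21, 15, 6, 7, 18, 20, 12, 1] needs 3 colors (χ ≥ 3).
Vertex 11 is adjacent to every vertex of [1, 3, 6, 7, 8, 9, 12, 15, 18, 20, 21], which already need 3 colors among themselves, so 11 needs a new color (χ ≥ 4).
The coloring below uses 4 colors, so χ(G) = 4.
A valid 4-coloring: color 1: [11]; color 2: [3, 7, 8, 12, 15]; color 3: [1, 6, 9, 18, 21]; color 4: [20].

χ(G) = 4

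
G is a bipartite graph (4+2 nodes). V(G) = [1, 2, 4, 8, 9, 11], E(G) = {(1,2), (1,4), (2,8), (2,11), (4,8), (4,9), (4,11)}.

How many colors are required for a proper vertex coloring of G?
Clique number ω(G) = 2 (lower bound: χ ≥ ω).
The graph is bipartite (no odd cycle), so 2 colors suffice: χ(G) = 2.
A valid 2-coloring: color 1: [2, 4]; color 2: [1, 8, 9, 11].

χ(G) = 2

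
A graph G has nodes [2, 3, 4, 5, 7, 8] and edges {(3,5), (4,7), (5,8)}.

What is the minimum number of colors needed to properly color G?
Clique number ω(G) = 2 (lower bound: χ ≥ ω).
The graph is bipartite (no odd cycle), so 2 colors suffice: χ(G) = 2.
A valid 2-coloring: color 1: [2, 4, 5]; color 2: [3, 7, 8].

χ(G) = 2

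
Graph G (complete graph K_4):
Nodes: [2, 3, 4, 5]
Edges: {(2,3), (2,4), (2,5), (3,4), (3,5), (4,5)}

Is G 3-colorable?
The clique on vertices [2, 3, 4, 5] has size 4 > 3, so it alone needs 4 colors.

No, G is not 3-colorable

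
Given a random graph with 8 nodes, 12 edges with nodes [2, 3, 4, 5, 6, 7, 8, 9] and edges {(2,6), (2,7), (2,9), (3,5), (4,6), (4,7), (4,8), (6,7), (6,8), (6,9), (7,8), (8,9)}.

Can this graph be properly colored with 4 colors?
A valid 4-coloring: color 1: [3, 6]; color 2: [2, 5, 8]; color 3: [7, 9]; color 4: [4].
(χ(G) = 4 ≤ 4.)

Yes, G is 4-colorable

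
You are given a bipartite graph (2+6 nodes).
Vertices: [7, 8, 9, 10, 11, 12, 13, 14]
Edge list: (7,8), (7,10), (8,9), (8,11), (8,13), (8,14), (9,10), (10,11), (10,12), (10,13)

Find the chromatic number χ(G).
Clique number ω(G) = 2 (lower bound: χ ≥ ω).
The graph is bipartite (no odd cycle), so 2 colors suffice: χ(G) = 2.
A valid 2-coloring: color 1: [8, 10]; color 2: [7, 9, 11, 12, 13, 14].

χ(G) = 2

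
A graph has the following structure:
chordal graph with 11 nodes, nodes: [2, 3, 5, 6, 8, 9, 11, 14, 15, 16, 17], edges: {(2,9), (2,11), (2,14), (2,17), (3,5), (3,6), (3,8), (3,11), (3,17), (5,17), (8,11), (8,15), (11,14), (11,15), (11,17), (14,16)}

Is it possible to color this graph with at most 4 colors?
Yes, G is 4-colorable

A valid 4-coloring: color 1: [5, 6, 9, 11, 16]; color 2: [2, 3, 15]; color 3: [8, 14, 17].
(χ(G) = 3 ≤ 4.)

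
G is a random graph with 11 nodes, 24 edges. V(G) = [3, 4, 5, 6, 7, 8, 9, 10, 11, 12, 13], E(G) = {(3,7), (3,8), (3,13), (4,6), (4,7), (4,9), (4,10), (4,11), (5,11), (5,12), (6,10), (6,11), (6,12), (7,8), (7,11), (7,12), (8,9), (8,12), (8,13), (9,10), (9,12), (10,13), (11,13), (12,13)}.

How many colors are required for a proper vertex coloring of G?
Clique number ω(G) = 3 (lower bound: χ ≥ ω).
The clique on [3, 8, 13] has size 3, forcing χ ≥ 3, and the coloring below uses 3 colors, so χ(G) = 3.
A valid 3-coloring: color 1: [3, 10, 11, 12]; color 2: [4, 5, 8]; color 3: [6, 7, 9, 13].

χ(G) = 3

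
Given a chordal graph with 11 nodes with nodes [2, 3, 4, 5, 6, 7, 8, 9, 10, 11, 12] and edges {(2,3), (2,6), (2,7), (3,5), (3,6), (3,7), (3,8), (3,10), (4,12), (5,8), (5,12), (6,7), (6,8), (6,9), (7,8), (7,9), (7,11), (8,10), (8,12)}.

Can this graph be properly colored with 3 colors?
The clique on vertices [3, 6, 7, 8] has size 4 > 3, so it alone needs 4 colors.

No, G is not 3-colorable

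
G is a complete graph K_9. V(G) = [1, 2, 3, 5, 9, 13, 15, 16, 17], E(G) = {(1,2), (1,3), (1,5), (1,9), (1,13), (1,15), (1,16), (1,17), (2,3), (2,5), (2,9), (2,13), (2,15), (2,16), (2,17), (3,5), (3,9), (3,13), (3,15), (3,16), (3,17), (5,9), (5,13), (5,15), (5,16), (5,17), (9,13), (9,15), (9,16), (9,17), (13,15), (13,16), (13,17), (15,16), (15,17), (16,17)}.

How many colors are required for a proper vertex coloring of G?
χ(G) = 9

Clique number ω(G) = 9 (lower bound: χ ≥ ω).
The clique on [1, 2, 3, 5, 9, 13, 15, 16, 17] has size 9, forcing χ ≥ 9, and the coloring below uses 9 colors, so χ(G) = 9.
A valid 9-coloring: color 1: [13]; color 2: [15]; color 3: [16]; color 4: [3]; color 5: [2]; color 6: [9]; color 7: [1]; color 8: [5]; color 9: [17].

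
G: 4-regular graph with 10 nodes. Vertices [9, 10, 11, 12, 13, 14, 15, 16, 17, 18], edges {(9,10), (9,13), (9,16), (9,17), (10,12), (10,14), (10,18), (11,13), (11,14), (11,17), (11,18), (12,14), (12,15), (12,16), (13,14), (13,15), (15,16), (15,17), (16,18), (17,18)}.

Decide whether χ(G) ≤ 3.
Yes, G is 3-colorable

A valid 3-coloring: color 1: [10, 13, 16, 17]; color 2: [9, 11, 12]; color 3: [14, 15, 18].
(χ(G) = 3 ≤ 3.)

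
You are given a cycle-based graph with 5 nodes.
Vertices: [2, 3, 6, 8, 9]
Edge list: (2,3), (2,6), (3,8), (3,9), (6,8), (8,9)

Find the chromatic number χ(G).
χ(G) = 3

Clique number ω(G) = 3 (lower bound: χ ≥ ω).
The clique on [3, 8, 9] has size 3, forcing χ ≥ 3, and the coloring below uses 3 colors, so χ(G) = 3.
A valid 3-coloring: color 1: [2, 8]; color 2: [3, 6]; color 3: [9].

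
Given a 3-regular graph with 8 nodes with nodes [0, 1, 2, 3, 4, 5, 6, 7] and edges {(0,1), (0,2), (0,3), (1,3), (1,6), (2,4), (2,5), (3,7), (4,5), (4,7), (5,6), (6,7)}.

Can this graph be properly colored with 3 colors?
Yes, G is 3-colorable

A valid 3-coloring: color 1: [2, 3, 6]; color 2: [1, 5, 7]; color 3: [0, 4].
(χ(G) = 3 ≤ 3.)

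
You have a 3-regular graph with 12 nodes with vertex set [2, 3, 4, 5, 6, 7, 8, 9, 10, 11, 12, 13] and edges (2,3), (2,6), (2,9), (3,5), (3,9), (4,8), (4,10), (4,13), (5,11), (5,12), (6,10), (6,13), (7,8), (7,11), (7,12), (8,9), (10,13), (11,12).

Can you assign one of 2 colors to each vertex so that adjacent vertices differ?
The clique on vertices [2, 3, 9] has size 3 > 2, so it alone needs 3 colors.

No, G is not 2-colorable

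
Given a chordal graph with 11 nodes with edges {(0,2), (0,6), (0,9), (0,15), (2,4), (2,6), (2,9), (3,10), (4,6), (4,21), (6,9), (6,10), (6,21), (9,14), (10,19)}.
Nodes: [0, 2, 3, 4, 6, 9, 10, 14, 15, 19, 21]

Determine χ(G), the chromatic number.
Clique number ω(G) = 4 (lower bound: χ ≥ ω).
The clique on [0, 2, 6, 9] has size 4, forcing χ ≥ 4, and the coloring below uses 4 colors, so χ(G) = 4.
A valid 4-coloring: color 1: [3, 6, 14, 15, 19]; color 2: [4, 9, 10]; color 3: [2, 21]; color 4: [0].

χ(G) = 4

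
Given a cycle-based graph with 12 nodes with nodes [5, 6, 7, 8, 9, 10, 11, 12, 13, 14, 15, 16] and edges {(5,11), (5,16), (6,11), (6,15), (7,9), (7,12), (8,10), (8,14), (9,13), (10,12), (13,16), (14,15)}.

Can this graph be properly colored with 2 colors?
Yes, G is 2-colorable

A valid 2-coloring: color 1: [8, 9, 11, 12, 15, 16]; color 2: [5, 6, 7, 10, 13, 14].
(χ(G) = 2 ≤ 2.)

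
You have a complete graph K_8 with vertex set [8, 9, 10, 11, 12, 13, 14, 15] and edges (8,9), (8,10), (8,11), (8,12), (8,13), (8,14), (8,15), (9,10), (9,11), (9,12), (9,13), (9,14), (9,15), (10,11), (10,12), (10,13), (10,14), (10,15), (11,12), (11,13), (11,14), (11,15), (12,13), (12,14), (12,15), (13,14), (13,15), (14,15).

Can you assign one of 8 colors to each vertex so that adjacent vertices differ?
A valid 8-coloring: color 1: [13]; color 2: [10]; color 3: [15]; color 4: [8]; color 5: [11]; color 6: [12]; color 7: [14]; color 8: [9].
(χ(G) = 8 ≤ 8.)

Yes, G is 8-colorable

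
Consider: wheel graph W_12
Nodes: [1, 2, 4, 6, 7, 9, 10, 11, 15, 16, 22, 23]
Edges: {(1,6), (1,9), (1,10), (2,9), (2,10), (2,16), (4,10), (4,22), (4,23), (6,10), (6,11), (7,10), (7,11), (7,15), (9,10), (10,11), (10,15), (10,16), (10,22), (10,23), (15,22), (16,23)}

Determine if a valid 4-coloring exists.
Yes, G is 4-colorable

A valid 4-coloring: color 1: [10]; color 2: [1, 2, 4, 11, 15]; color 3: [6, 7, 9, 22, 23]; color 4: [16].
(χ(G) = 4 ≤ 4.)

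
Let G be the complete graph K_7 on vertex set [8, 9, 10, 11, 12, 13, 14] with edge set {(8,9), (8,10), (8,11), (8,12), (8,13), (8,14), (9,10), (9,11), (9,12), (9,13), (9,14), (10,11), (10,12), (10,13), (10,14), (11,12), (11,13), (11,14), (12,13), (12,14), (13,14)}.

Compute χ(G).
Clique number ω(G) = 7 (lower bound: χ ≥ ω).
The clique on [8, 9, 10, 11, 12, 13, 14] has size 7, forcing χ ≥ 7, and the coloring below uses 7 colors, so χ(G) = 7.
A valid 7-coloring: color 1: [13]; color 2: [10]; color 3: [11]; color 4: [9]; color 5: [12]; color 6: [8]; color 7: [14].

χ(G) = 7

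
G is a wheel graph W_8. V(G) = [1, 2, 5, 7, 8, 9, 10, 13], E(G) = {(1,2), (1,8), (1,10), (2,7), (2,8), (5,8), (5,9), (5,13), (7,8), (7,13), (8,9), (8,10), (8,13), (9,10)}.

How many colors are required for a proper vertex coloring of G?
χ(G) = 4

Clique number ω(G) = 3 (lower bound: χ ≥ ω).
Odd cycle [9, 10, 1, 2, 7, 13, 5] needs 3 colors (χ ≥ 3).
Vertex 8 is adjacent to every vertex of [1, 2, 5, 7, 9, 10, 13], which already need 3 colors among themselves, so 8 needs a new color (χ ≥ 4).
The coloring below uses 4 colors, so χ(G) = 4.
A valid 4-coloring: color 1: [8]; color 2: [1, 9, 13]; color 3: [2, 5, 10]; color 4: [7].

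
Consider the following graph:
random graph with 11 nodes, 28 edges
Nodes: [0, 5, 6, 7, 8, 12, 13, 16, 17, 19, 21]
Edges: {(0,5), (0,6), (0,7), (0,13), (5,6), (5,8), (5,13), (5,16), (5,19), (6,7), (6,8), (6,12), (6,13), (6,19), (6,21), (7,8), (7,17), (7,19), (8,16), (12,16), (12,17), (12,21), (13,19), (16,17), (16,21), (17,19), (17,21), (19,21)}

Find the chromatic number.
χ(G) = 4

Clique number ω(G) = 4 (lower bound: χ ≥ ω).
The clique on [12, 16, 17, 21] has size 4, forcing χ ≥ 4, and the coloring below uses 4 colors, so χ(G) = 4.
A valid 4-coloring: color 1: [6, 17]; color 2: [5, 7, 21]; color 3: [0, 8, 12, 19]; color 4: [13, 16].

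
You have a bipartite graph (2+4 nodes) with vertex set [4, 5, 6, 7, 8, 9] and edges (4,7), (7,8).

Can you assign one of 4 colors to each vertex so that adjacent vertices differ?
A valid 4-coloring: color 1: [5, 6, 7, 9]; color 2: [4, 8].
(χ(G) = 2 ≤ 4.)

Yes, G is 4-colorable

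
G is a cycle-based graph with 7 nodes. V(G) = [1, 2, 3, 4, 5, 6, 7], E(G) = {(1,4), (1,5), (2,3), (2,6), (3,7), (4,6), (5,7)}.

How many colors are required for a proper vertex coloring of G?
Clique number ω(G) = 2 (lower bound: χ ≥ ω).
Odd cycle [3, 7, 5, 1, 4, 6, 2] needs 3 colors (χ ≥ 3).
The coloring below uses 3 colors, so χ(G) = 3.
A valid 3-coloring: color 1: [3, 5, 6]; color 2: [1, 2, 7]; color 3: [4].

χ(G) = 3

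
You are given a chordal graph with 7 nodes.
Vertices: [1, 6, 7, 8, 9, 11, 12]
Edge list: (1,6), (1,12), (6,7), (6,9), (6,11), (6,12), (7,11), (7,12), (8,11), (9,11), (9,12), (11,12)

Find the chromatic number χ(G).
χ(G) = 4

Clique number ω(G) = 4 (lower bound: χ ≥ ω).
The clique on [6, 9, 11, 12] has size 4, forcing χ ≥ 4, and the coloring below uses 4 colors, so χ(G) = 4.
A valid 4-coloring: color 1: [6, 8]; color 2: [12]; color 3: [1, 11]; color 4: [7, 9].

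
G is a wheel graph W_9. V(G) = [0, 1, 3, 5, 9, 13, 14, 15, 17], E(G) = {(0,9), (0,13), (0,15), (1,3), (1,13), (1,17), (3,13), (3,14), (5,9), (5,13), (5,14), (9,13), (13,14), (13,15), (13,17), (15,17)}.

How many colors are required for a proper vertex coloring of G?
χ(G) = 3

Clique number ω(G) = 3 (lower bound: χ ≥ ω).
The clique on [0, 9, 13] has size 3, forcing χ ≥ 3, and the coloring below uses 3 colors, so χ(G) = 3.
A valid 3-coloring: color 1: [13]; color 2: [0, 3, 5, 17]; color 3: [1, 9, 14, 15].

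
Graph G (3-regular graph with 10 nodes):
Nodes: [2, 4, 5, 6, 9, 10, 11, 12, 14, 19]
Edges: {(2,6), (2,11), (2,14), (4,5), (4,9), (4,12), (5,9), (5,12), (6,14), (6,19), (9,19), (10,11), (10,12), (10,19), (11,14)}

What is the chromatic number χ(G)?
χ(G) = 3

Clique number ω(G) = 3 (lower bound: χ ≥ ω).
The clique on [2, 11, 14] has size 3, forcing χ ≥ 3, and the coloring below uses 3 colors, so χ(G) = 3.
A valid 3-coloring: color 1: [6, 9, 11, 12]; color 2: [2, 4, 19]; color 3: [5, 10, 14].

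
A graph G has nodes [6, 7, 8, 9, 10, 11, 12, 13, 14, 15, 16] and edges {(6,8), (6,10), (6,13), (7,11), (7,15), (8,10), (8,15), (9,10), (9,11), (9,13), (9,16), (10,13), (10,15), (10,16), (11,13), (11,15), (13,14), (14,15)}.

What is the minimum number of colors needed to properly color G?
Clique number ω(G) = 3 (lower bound: χ ≥ ω).
The clique on [7, 11, 15] has size 3, forcing χ ≥ 3, and the coloring below uses 3 colors, so χ(G) = 3.
A valid 3-coloring: color 1: [10, 11, 12, 14]; color 2: [6, 9, 15]; color 3: [7, 8, 13, 16].

χ(G) = 3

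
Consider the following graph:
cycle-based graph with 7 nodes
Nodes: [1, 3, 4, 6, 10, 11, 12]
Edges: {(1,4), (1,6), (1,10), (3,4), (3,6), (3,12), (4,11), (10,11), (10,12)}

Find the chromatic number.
χ(G) = 3

Clique number ω(G) = 2 (lower bound: χ ≥ ω).
Odd cycle [4, 11, 10, 12, 3] needs 3 colors (χ ≥ 3).
The coloring below uses 3 colors, so χ(G) = 3.
A valid 3-coloring: color 1: [1, 3, 11]; color 2: [4, 6, 10]; color 3: [12].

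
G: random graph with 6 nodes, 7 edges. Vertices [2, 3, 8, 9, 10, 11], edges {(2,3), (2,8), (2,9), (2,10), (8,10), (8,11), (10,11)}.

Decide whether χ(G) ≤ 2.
No, G is not 2-colorable

The clique on vertices [2, 8, 10] has size 3 > 2, so it alone needs 3 colors.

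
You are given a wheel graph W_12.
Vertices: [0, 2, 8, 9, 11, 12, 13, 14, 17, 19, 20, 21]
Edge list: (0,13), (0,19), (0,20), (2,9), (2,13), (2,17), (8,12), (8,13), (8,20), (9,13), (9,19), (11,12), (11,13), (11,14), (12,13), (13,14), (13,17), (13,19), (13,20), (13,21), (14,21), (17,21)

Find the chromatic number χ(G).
χ(G) = 4

Clique number ω(G) = 3 (lower bound: χ ≥ ω).
Odd cycle [8, 20, 0, 19, 9, 2, 17, 21, 14, 11, 12] needs 3 colors (χ ≥ 3).
Vertex 13 is adjacent to every vertex of [0, 2, 8, 9, 11, 12, 14, 17, 19, 20, 21], which already need 3 colors among themselves, so 13 needs a new color (χ ≥ 4).
The coloring below uses 4 colors, so χ(G) = 4.
A valid 4-coloring: color 1: [13]; color 2: [0, 8, 9, 11, 17]; color 3: [2, 12, 19, 20, 21]; color 4: [14].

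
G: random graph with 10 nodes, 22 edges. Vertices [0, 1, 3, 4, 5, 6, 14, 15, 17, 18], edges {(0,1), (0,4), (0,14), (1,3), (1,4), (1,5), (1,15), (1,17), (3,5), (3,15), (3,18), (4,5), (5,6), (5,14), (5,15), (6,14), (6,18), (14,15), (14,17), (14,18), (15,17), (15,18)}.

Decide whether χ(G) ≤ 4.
A valid 4-coloring: color 1: [0, 5, 17, 18]; color 2: [1, 14]; color 3: [4, 6, 15]; color 4: [3].
(χ(G) = 4 ≤ 4.)

Yes, G is 4-colorable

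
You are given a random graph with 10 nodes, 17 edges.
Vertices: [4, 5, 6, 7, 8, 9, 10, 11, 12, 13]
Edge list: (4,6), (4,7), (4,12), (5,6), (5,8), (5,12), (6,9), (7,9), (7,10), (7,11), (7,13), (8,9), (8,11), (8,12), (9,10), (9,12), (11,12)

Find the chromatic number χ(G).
χ(G) = 3

Clique number ω(G) = 3 (lower bound: χ ≥ ω).
The clique on [5, 8, 12] has size 3, forcing χ ≥ 3, and the coloring below uses 3 colors, so χ(G) = 3.
A valid 3-coloring: color 1: [4, 5, 9, 11, 13]; color 2: [6, 7, 12]; color 3: [8, 10].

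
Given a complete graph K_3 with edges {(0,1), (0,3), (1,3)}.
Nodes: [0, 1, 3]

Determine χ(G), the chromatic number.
χ(G) = 3

Clique number ω(G) = 3 (lower bound: χ ≥ ω).
The clique on [0, 1, 3] has size 3, forcing χ ≥ 3, and the coloring below uses 3 colors, so χ(G) = 3.
A valid 3-coloring: color 1: [0]; color 2: [3]; color 3: [1].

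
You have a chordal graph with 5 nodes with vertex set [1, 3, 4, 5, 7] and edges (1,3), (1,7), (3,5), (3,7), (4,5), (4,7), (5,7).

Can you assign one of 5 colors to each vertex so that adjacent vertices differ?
Yes, G is 5-colorable

A valid 5-coloring: color 1: [7]; color 2: [1, 5]; color 3: [3, 4].
(χ(G) = 3 ≤ 5.)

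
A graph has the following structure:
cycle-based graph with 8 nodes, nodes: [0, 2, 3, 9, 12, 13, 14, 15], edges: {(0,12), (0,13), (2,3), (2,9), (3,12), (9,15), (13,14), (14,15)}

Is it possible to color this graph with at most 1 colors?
No, G is not 1-colorable

Edge (0,12) forces its endpoints to differ, so 1 color is not enough.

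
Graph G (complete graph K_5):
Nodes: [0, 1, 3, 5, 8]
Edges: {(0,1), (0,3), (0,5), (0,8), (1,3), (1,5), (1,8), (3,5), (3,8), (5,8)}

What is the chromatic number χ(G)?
Clique number ω(G) = 5 (lower bound: χ ≥ ω).
The clique on [0, 1, 3, 5, 8] has size 5, forcing χ ≥ 5, and the coloring below uses 5 colors, so χ(G) = 5.
A valid 5-coloring: color 1: [1]; color 2: [8]; color 3: [5]; color 4: [3]; color 5: [0].

χ(G) = 5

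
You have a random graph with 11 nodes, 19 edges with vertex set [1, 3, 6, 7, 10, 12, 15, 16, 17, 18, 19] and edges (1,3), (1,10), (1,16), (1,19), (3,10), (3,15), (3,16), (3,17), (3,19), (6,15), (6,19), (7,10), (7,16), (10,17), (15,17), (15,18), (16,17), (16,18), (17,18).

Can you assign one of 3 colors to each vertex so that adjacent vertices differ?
A valid 3-coloring: color 1: [3, 6, 7, 12, 18]; color 2: [10, 15, 16, 19]; color 3: [1, 17].
(χ(G) = 3 ≤ 3.)

Yes, G is 3-colorable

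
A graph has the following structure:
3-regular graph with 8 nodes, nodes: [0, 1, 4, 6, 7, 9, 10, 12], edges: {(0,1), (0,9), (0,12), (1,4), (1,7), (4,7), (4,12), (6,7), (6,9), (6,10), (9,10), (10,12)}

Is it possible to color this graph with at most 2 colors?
The clique on vertices [1, 4, 7] has size 3 > 2, so it alone needs 3 colors.

No, G is not 2-colorable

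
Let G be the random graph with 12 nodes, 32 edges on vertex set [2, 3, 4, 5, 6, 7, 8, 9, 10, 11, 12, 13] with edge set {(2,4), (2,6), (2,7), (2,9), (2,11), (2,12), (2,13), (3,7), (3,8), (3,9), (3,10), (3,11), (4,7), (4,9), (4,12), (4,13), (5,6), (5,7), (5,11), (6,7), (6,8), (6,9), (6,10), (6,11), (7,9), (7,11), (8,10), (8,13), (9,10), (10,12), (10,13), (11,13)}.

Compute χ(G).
Clique number ω(G) = 4 (lower bound: χ ≥ ω).
The clique on [2, 6, 7, 11] has size 4, forcing χ ≥ 4, and the coloring below uses 4 colors, so χ(G) = 4.
A valid 4-coloring: color 1: [3, 4, 6]; color 2: [7, 12, 13]; color 3: [2, 5, 10]; color 4: [8, 9, 11].

χ(G) = 4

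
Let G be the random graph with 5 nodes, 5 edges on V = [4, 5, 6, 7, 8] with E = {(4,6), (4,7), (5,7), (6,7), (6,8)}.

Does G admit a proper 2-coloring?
The clique on vertices [4, 6, 7] has size 3 > 2, so it alone needs 3 colors.

No, G is not 2-colorable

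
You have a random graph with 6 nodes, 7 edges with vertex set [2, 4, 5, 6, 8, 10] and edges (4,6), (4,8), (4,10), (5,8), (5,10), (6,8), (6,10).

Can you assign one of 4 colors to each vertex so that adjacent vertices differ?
A valid 4-coloring: color 1: [2, 8, 10]; color 2: [4, 5]; color 3: [6].
(χ(G) = 3 ≤ 4.)

Yes, G is 4-colorable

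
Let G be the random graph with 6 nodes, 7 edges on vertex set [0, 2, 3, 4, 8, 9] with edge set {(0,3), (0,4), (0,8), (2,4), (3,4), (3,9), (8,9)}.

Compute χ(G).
Clique number ω(G) = 3 (lower bound: χ ≥ ω).
The clique on [0, 3, 4] has size 3, forcing χ ≥ 3, and the coloring below uses 3 colors, so χ(G) = 3.
A valid 3-coloring: color 1: [4, 9]; color 2: [0, 2]; color 3: [3, 8].

χ(G) = 3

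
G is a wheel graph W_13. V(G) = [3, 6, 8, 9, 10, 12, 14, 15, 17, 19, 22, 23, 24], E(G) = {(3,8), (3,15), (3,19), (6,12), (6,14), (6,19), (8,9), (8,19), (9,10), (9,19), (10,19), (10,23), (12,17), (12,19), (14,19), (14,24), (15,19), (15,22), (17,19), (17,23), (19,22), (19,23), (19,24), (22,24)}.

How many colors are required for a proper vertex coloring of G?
χ(G) = 3

Clique number ω(G) = 3 (lower bound: χ ≥ ω).
The clique on [3, 8, 19] has size 3, forcing χ ≥ 3, and the coloring below uses 3 colors, so χ(G) = 3.
A valid 3-coloring: color 1: [19]; color 2: [6, 8, 10, 15, 17, 24]; color 3: [3, 9, 12, 14, 22, 23].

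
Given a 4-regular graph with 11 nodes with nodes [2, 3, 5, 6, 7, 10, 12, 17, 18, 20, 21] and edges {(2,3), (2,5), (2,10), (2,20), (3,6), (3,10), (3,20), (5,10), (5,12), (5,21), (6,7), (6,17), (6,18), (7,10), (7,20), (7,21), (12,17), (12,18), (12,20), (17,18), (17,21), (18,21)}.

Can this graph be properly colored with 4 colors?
A valid 4-coloring: color 1: [2, 6, 12, 21]; color 2: [10, 18, 20]; color 3: [3, 5, 7, 17].
(χ(G) = 3 ≤ 4.)

Yes, G is 4-colorable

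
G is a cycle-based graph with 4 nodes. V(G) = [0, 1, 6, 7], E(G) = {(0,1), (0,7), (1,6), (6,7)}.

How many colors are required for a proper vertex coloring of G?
Clique number ω(G) = 2 (lower bound: χ ≥ ω).
The graph is bipartite (no odd cycle), so 2 colors suffice: χ(G) = 2.
A valid 2-coloring: color 1: [0, 6]; color 2: [1, 7].

χ(G) = 2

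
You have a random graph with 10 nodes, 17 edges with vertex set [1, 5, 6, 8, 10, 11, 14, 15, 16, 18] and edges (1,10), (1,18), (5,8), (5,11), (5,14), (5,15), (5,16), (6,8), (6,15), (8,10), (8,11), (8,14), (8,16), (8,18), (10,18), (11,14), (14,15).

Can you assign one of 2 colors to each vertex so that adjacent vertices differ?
The clique on vertices [5, 8, 11, 14] has size 4 > 2, so it alone needs 4 colors.

No, G is not 2-colorable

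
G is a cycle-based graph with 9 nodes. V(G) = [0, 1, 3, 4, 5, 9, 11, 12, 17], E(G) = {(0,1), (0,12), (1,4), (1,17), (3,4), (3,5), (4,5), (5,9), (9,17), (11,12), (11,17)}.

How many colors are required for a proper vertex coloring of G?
Clique number ω(G) = 3 (lower bound: χ ≥ ω).
The clique on [3, 4, 5] has size 3, forcing χ ≥ 3, and the coloring below uses 3 colors, so χ(G) = 3.
A valid 3-coloring: color 1: [0, 4, 17]; color 2: [1, 5, 12]; color 3: [3, 9, 11].

χ(G) = 3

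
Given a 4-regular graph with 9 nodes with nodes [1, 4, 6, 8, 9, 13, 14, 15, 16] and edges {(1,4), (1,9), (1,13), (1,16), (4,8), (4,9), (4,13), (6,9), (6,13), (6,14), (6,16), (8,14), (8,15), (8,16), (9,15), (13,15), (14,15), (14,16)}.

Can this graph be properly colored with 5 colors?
Yes, G is 5-colorable

A valid 5-coloring: color 1: [9, 13, 14]; color 2: [1, 6, 8]; color 3: [4, 15, 16].
(χ(G) = 3 ≤ 5.)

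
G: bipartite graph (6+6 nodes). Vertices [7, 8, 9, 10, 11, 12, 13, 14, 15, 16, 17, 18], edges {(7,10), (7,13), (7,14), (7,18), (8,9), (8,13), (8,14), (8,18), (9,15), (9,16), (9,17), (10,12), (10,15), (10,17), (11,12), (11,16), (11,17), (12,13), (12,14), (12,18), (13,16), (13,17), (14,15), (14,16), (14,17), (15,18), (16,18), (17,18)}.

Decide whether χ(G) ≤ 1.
No, G is not 1-colorable

Edge (9,16) forces its endpoints to differ, so 1 color is not enough.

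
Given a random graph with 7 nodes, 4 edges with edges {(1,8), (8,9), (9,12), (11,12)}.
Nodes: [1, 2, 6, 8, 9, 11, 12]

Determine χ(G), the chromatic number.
χ(G) = 2

Clique number ω(G) = 2 (lower bound: χ ≥ ω).
The graph is bipartite (no odd cycle), so 2 colors suffice: χ(G) = 2.
A valid 2-coloring: color 1: [2, 6, 8, 12]; color 2: [1, 9, 11].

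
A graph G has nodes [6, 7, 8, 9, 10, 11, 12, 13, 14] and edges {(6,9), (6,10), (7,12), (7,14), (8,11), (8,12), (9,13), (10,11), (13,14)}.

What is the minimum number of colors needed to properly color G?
χ(G) = 3

Clique number ω(G) = 2 (lower bound: χ ≥ ω).
Odd cycle [12, 7, 14, 13, 9, 6, 10, 11, 8] needs 3 colors (χ ≥ 3).
The coloring below uses 3 colors, so χ(G) = 3.
A valid 3-coloring: color 1: [9, 11, 12, 14]; color 2: [6, 7, 8, 13]; color 3: [10].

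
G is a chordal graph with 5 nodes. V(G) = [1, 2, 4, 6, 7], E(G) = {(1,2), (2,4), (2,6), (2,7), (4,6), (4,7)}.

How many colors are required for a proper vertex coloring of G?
Clique number ω(G) = 3 (lower bound: χ ≥ ω).
The clique on [2, 4, 6] has size 3, forcing χ ≥ 3, and the coloring below uses 3 colors, so χ(G) = 3.
A valid 3-coloring: color 1: [2]; color 2: [1, 4]; color 3: [6, 7].

χ(G) = 3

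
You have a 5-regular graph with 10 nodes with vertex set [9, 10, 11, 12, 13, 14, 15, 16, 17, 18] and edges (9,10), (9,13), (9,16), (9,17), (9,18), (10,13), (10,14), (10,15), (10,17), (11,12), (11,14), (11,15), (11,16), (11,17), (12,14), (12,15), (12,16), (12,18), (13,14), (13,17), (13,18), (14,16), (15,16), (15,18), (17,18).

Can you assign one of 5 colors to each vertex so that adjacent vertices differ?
Yes, G is 5-colorable

A valid 5-coloring: color 1: [14, 15, 17]; color 2: [10, 16, 18]; color 3: [12, 13]; color 4: [9, 11].
(χ(G) = 4 ≤ 5.)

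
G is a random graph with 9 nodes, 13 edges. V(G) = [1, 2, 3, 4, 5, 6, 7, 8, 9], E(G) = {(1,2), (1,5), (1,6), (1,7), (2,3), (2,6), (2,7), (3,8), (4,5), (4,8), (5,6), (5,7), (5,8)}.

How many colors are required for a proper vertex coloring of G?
χ(G) = 3

Clique number ω(G) = 3 (lower bound: χ ≥ ω).
The clique on [1, 2, 6] has size 3, forcing χ ≥ 3, and the coloring below uses 3 colors, so χ(G) = 3.
A valid 3-coloring: color 1: [2, 5, 9]; color 2: [1, 8]; color 3: [3, 4, 6, 7].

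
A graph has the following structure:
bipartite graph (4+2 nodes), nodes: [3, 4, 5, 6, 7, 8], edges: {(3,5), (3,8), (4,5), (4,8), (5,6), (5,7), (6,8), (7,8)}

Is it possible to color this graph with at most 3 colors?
Yes, G is 3-colorable

A valid 3-coloring: color 1: [5, 8]; color 2: [3, 4, 6, 7].
(χ(G) = 2 ≤ 3.)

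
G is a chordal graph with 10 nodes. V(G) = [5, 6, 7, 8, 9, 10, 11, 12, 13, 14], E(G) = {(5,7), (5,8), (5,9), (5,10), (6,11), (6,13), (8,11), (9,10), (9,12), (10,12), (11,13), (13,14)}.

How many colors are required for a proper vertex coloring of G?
Clique number ω(G) = 3 (lower bound: χ ≥ ω).
The clique on [5, 9, 10] has size 3, forcing χ ≥ 3, and the coloring below uses 3 colors, so χ(G) = 3.
A valid 3-coloring: color 1: [5, 11, 12, 14]; color 2: [7, 8, 10, 13]; color 3: [6, 9].

χ(G) = 3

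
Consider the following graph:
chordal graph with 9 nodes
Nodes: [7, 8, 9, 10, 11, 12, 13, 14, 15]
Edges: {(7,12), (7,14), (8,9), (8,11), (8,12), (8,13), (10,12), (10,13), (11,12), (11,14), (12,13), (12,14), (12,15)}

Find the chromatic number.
Clique number ω(G) = 3 (lower bound: χ ≥ ω).
The clique on [7, 12, 14] has size 3, forcing χ ≥ 3, and the coloring below uses 3 colors, so χ(G) = 3.
A valid 3-coloring: color 1: [9, 12]; color 2: [8, 10, 14, 15]; color 3: [7, 11, 13].

χ(G) = 3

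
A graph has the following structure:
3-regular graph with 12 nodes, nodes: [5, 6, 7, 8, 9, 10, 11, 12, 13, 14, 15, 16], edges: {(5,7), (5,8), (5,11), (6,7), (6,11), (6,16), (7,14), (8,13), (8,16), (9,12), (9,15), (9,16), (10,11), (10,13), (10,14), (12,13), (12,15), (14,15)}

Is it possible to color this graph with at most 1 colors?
The clique on vertices [9, 12, 15] has size 3 > 1, so it alone needs 3 colors.

No, G is not 1-colorable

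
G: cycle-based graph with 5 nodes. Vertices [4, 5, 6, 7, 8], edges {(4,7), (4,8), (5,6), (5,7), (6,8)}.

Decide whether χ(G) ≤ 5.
A valid 5-coloring: color 1: [6, 7]; color 2: [4, 5]; color 3: [8].
(χ(G) = 3 ≤ 5.)

Yes, G is 5-colorable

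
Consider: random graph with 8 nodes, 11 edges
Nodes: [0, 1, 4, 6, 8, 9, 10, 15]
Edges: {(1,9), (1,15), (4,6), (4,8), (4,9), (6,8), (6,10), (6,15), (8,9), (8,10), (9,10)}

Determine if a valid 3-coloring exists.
A valid 3-coloring: color 1: [0, 6, 9]; color 2: [1, 8]; color 3: [4, 10, 15].
(χ(G) = 3 ≤ 3.)

Yes, G is 3-colorable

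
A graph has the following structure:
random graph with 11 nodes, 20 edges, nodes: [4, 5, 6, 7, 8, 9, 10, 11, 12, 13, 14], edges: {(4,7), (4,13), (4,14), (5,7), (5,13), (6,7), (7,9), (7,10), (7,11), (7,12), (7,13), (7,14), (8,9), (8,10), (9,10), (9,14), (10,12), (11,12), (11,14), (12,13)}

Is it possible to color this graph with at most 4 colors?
A valid 4-coloring: color 1: [7, 8]; color 2: [4, 5, 6, 9, 12]; color 3: [10, 13, 14]; color 4: [11].
(χ(G) = 4 ≤ 4.)

Yes, G is 4-colorable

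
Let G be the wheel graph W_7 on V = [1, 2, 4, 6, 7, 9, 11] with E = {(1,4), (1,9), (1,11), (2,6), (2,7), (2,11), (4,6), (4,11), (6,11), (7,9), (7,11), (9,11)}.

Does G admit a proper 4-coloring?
A valid 4-coloring: color 1: [11]; color 2: [2, 4, 9]; color 3: [1, 6, 7].
(χ(G) = 3 ≤ 4.)

Yes, G is 4-colorable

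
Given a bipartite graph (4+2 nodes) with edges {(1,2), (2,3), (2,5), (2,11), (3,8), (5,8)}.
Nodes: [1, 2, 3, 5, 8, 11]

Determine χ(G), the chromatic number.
χ(G) = 2

Clique number ω(G) = 2 (lower bound: χ ≥ ω).
The graph is bipartite (no odd cycle), so 2 colors suffice: χ(G) = 2.
A valid 2-coloring: color 1: [2, 8]; color 2: [1, 3, 5, 11].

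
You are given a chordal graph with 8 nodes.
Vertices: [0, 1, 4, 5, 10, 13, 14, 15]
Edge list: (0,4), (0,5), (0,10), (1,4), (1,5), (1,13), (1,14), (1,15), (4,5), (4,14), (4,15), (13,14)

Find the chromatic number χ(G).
χ(G) = 3

Clique number ω(G) = 3 (lower bound: χ ≥ ω).
The clique on [0, 4, 5] has size 3, forcing χ ≥ 3, and the coloring below uses 3 colors, so χ(G) = 3.
A valid 3-coloring: color 1: [0, 1]; color 2: [4, 10, 13]; color 3: [5, 14, 15].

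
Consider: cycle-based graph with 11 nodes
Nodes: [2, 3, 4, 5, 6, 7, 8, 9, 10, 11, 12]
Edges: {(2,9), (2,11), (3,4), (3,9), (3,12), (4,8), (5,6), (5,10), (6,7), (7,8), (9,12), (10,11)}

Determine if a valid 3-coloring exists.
Yes, G is 3-colorable

A valid 3-coloring: color 1: [2, 3, 6, 8, 10]; color 2: [4, 5, 7, 9, 11]; color 3: [12].
(χ(G) = 3 ≤ 3.)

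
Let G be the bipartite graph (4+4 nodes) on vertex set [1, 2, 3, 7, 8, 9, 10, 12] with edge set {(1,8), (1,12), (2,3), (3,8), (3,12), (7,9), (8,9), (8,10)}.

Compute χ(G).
χ(G) = 2

Clique number ω(G) = 2 (lower bound: χ ≥ ω).
The graph is bipartite (no odd cycle), so 2 colors suffice: χ(G) = 2.
A valid 2-coloring: color 1: [2, 7, 8, 12]; color 2: [1, 3, 9, 10].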